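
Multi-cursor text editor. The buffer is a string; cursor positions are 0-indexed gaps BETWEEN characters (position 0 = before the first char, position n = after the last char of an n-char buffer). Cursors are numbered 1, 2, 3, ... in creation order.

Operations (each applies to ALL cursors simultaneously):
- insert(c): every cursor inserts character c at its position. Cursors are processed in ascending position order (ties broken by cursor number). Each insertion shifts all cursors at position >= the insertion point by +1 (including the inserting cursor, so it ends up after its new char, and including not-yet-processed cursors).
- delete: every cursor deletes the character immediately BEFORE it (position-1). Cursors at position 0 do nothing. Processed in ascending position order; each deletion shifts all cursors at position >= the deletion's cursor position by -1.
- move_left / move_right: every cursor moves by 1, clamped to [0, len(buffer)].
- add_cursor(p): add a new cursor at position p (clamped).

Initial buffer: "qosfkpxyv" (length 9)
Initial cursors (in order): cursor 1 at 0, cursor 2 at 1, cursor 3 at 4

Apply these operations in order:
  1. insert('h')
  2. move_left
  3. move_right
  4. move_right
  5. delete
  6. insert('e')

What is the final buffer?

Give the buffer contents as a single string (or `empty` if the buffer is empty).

Answer: hehesfhepxyv

Derivation:
After op 1 (insert('h')): buffer="hqhosfhkpxyv" (len 12), cursors c1@1 c2@3 c3@7, authorship 1.2...3.....
After op 2 (move_left): buffer="hqhosfhkpxyv" (len 12), cursors c1@0 c2@2 c3@6, authorship 1.2...3.....
After op 3 (move_right): buffer="hqhosfhkpxyv" (len 12), cursors c1@1 c2@3 c3@7, authorship 1.2...3.....
After op 4 (move_right): buffer="hqhosfhkpxyv" (len 12), cursors c1@2 c2@4 c3@8, authorship 1.2...3.....
After op 5 (delete): buffer="hhsfhpxyv" (len 9), cursors c1@1 c2@2 c3@5, authorship 12..3....
After op 6 (insert('e')): buffer="hehesfhepxyv" (len 12), cursors c1@2 c2@4 c3@8, authorship 1122..33....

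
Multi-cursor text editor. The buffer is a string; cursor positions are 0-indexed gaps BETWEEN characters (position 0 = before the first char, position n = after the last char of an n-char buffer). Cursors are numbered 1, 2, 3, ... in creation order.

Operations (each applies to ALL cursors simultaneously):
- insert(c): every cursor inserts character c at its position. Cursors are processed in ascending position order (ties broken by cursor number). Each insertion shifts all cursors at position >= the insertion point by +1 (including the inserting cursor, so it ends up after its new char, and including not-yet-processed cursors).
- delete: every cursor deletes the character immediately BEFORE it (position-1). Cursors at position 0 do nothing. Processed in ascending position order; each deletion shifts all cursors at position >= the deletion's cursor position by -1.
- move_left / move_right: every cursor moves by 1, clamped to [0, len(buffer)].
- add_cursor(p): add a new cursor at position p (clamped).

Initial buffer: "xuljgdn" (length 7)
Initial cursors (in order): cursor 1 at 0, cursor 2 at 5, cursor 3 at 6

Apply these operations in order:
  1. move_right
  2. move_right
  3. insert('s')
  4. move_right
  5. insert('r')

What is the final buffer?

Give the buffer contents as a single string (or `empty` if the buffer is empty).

After op 1 (move_right): buffer="xuljgdn" (len 7), cursors c1@1 c2@6 c3@7, authorship .......
After op 2 (move_right): buffer="xuljgdn" (len 7), cursors c1@2 c2@7 c3@7, authorship .......
After op 3 (insert('s')): buffer="xusljgdnss" (len 10), cursors c1@3 c2@10 c3@10, authorship ..1.....23
After op 4 (move_right): buffer="xusljgdnss" (len 10), cursors c1@4 c2@10 c3@10, authorship ..1.....23
After op 5 (insert('r')): buffer="xuslrjgdnssrr" (len 13), cursors c1@5 c2@13 c3@13, authorship ..1.1....2323

Answer: xuslrjgdnssrr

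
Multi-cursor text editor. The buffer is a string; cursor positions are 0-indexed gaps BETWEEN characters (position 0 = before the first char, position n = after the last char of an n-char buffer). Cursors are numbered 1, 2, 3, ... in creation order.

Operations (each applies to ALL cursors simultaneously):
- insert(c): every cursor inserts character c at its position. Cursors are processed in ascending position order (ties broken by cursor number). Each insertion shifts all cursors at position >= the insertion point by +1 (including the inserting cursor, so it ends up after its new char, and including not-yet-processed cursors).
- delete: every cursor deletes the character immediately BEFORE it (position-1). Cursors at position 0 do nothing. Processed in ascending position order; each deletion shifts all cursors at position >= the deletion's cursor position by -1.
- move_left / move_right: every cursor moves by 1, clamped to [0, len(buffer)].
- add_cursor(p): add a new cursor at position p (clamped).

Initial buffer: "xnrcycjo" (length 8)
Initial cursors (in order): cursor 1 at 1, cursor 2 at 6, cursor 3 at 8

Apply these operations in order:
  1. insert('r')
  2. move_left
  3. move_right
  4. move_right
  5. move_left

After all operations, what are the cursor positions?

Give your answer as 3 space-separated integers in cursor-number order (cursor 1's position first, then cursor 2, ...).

Answer: 2 8 10

Derivation:
After op 1 (insert('r')): buffer="xrnrcycrjor" (len 11), cursors c1@2 c2@8 c3@11, authorship .1.....2..3
After op 2 (move_left): buffer="xrnrcycrjor" (len 11), cursors c1@1 c2@7 c3@10, authorship .1.....2..3
After op 3 (move_right): buffer="xrnrcycrjor" (len 11), cursors c1@2 c2@8 c3@11, authorship .1.....2..3
After op 4 (move_right): buffer="xrnrcycrjor" (len 11), cursors c1@3 c2@9 c3@11, authorship .1.....2..3
After op 5 (move_left): buffer="xrnrcycrjor" (len 11), cursors c1@2 c2@8 c3@10, authorship .1.....2..3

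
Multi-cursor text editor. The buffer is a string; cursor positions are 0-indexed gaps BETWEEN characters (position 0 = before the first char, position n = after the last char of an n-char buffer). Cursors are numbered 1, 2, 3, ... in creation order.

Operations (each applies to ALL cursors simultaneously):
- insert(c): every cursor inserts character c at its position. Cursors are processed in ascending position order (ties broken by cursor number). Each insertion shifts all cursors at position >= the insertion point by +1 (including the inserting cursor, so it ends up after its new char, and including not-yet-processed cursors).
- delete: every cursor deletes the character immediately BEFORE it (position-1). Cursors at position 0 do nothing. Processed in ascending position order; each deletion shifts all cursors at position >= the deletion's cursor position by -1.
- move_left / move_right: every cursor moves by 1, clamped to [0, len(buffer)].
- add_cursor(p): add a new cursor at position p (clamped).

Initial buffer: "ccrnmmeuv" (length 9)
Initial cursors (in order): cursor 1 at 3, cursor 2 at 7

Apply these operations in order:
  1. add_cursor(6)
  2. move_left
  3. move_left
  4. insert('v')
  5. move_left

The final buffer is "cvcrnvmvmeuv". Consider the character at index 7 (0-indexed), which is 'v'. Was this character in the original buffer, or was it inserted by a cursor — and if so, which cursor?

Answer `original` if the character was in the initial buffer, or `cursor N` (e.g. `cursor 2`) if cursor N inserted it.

After op 1 (add_cursor(6)): buffer="ccrnmmeuv" (len 9), cursors c1@3 c3@6 c2@7, authorship .........
After op 2 (move_left): buffer="ccrnmmeuv" (len 9), cursors c1@2 c3@5 c2@6, authorship .........
After op 3 (move_left): buffer="ccrnmmeuv" (len 9), cursors c1@1 c3@4 c2@5, authorship .........
After op 4 (insert('v')): buffer="cvcrnvmvmeuv" (len 12), cursors c1@2 c3@6 c2@8, authorship .1...3.2....
After op 5 (move_left): buffer="cvcrnvmvmeuv" (len 12), cursors c1@1 c3@5 c2@7, authorship .1...3.2....
Authorship (.=original, N=cursor N): . 1 . . . 3 . 2 . . . .
Index 7: author = 2

Answer: cursor 2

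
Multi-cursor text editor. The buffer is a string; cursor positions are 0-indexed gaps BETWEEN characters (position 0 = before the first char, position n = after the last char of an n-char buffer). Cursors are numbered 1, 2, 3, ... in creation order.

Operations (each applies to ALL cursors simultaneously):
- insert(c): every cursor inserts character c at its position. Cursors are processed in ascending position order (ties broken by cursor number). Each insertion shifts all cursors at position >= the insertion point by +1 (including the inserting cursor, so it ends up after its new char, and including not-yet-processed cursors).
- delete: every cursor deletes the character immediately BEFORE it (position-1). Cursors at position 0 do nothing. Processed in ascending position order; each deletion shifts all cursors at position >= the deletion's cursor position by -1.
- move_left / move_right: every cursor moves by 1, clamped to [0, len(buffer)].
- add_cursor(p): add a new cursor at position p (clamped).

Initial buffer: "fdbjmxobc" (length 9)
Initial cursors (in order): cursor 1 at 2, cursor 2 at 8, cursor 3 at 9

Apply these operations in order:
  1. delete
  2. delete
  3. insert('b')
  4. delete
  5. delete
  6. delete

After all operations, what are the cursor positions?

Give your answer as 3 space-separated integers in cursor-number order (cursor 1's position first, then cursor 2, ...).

Answer: 0 0 0

Derivation:
After op 1 (delete): buffer="fbjmxo" (len 6), cursors c1@1 c2@6 c3@6, authorship ......
After op 2 (delete): buffer="bjm" (len 3), cursors c1@0 c2@3 c3@3, authorship ...
After op 3 (insert('b')): buffer="bbjmbb" (len 6), cursors c1@1 c2@6 c3@6, authorship 1...23
After op 4 (delete): buffer="bjm" (len 3), cursors c1@0 c2@3 c3@3, authorship ...
After op 5 (delete): buffer="b" (len 1), cursors c1@0 c2@1 c3@1, authorship .
After op 6 (delete): buffer="" (len 0), cursors c1@0 c2@0 c3@0, authorship 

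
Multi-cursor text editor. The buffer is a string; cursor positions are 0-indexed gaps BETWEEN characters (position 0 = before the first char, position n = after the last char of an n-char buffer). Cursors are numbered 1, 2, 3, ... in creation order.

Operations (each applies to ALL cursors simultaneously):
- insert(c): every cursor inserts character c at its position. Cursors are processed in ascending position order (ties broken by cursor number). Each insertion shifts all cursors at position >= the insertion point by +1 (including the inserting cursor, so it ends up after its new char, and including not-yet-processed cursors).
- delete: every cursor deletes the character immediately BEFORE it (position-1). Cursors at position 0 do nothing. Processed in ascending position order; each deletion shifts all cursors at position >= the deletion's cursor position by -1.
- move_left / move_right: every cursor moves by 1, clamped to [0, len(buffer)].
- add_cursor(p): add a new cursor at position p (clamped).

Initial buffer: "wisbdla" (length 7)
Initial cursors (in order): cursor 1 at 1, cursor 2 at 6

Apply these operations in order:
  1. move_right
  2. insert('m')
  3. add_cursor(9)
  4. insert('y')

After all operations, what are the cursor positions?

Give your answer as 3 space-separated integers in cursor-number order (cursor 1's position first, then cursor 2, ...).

Answer: 4 12 12

Derivation:
After op 1 (move_right): buffer="wisbdla" (len 7), cursors c1@2 c2@7, authorship .......
After op 2 (insert('m')): buffer="wimsbdlam" (len 9), cursors c1@3 c2@9, authorship ..1.....2
After op 3 (add_cursor(9)): buffer="wimsbdlam" (len 9), cursors c1@3 c2@9 c3@9, authorship ..1.....2
After op 4 (insert('y')): buffer="wimysbdlamyy" (len 12), cursors c1@4 c2@12 c3@12, authorship ..11.....223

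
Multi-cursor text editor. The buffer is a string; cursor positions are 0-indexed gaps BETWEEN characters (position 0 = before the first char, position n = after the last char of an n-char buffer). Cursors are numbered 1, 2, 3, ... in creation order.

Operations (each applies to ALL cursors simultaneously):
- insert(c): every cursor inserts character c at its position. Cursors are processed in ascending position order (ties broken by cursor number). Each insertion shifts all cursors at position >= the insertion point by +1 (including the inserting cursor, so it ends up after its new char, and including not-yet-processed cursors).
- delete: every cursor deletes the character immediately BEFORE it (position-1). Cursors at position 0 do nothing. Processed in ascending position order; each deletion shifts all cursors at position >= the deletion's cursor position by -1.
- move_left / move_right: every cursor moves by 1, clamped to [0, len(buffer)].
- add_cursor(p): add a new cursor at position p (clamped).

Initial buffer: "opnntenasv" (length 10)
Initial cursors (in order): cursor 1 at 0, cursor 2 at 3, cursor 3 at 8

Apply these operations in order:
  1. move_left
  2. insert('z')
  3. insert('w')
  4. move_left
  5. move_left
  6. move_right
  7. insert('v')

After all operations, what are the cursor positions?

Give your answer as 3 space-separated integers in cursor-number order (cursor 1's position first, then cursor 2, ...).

After op 1 (move_left): buffer="opnntenasv" (len 10), cursors c1@0 c2@2 c3@7, authorship ..........
After op 2 (insert('z')): buffer="zopznntenzasv" (len 13), cursors c1@1 c2@4 c3@10, authorship 1..2.....3...
After op 3 (insert('w')): buffer="zwopzwnntenzwasv" (len 16), cursors c1@2 c2@6 c3@13, authorship 11..22.....33...
After op 4 (move_left): buffer="zwopzwnntenzwasv" (len 16), cursors c1@1 c2@5 c3@12, authorship 11..22.....33...
After op 5 (move_left): buffer="zwopzwnntenzwasv" (len 16), cursors c1@0 c2@4 c3@11, authorship 11..22.....33...
After op 6 (move_right): buffer="zwopzwnntenzwasv" (len 16), cursors c1@1 c2@5 c3@12, authorship 11..22.....33...
After op 7 (insert('v')): buffer="zvwopzvwnntenzvwasv" (len 19), cursors c1@2 c2@7 c3@15, authorship 111..222.....333...

Answer: 2 7 15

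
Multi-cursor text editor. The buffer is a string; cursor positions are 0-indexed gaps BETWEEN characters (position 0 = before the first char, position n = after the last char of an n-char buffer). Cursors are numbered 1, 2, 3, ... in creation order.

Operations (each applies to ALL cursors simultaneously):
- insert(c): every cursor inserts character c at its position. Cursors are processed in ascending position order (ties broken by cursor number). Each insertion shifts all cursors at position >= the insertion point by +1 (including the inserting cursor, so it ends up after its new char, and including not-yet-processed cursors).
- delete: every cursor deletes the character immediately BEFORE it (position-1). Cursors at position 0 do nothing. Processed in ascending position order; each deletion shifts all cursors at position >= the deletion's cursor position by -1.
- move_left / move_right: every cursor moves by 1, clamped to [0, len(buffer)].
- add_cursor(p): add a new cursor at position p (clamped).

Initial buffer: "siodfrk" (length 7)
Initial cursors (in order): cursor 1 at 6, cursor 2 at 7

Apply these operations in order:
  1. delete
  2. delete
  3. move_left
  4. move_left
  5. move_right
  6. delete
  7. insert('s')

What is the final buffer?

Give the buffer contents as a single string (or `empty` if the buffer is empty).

Answer: sso

Derivation:
After op 1 (delete): buffer="siodf" (len 5), cursors c1@5 c2@5, authorship .....
After op 2 (delete): buffer="sio" (len 3), cursors c1@3 c2@3, authorship ...
After op 3 (move_left): buffer="sio" (len 3), cursors c1@2 c2@2, authorship ...
After op 4 (move_left): buffer="sio" (len 3), cursors c1@1 c2@1, authorship ...
After op 5 (move_right): buffer="sio" (len 3), cursors c1@2 c2@2, authorship ...
After op 6 (delete): buffer="o" (len 1), cursors c1@0 c2@0, authorship .
After op 7 (insert('s')): buffer="sso" (len 3), cursors c1@2 c2@2, authorship 12.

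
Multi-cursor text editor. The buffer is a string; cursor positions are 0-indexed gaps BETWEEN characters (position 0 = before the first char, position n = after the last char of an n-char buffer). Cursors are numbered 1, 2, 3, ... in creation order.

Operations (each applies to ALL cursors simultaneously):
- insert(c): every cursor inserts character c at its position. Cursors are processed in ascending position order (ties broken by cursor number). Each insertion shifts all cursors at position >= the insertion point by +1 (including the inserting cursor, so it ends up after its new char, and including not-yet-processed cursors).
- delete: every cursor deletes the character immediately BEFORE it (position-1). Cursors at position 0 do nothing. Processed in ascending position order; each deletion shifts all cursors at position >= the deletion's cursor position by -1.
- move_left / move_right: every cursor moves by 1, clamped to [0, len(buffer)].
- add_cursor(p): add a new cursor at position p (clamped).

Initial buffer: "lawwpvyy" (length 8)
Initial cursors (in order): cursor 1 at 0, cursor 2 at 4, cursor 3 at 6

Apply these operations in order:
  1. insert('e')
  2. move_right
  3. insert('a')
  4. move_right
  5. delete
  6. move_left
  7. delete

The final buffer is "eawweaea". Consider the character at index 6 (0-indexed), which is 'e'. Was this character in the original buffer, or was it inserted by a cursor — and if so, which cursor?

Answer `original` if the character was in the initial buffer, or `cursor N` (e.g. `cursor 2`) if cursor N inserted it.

Answer: cursor 3

Derivation:
After op 1 (insert('e')): buffer="elawwepveyy" (len 11), cursors c1@1 c2@6 c3@9, authorship 1....2..3..
After op 2 (move_right): buffer="elawwepveyy" (len 11), cursors c1@2 c2@7 c3@10, authorship 1....2..3..
After op 3 (insert('a')): buffer="elaawwepaveyay" (len 14), cursors c1@3 c2@9 c3@13, authorship 1.1...2.2.3.3.
After op 4 (move_right): buffer="elaawwepaveyay" (len 14), cursors c1@4 c2@10 c3@14, authorship 1.1...2.2.3.3.
After op 5 (delete): buffer="elawwepaeya" (len 11), cursors c1@3 c2@8 c3@11, authorship 1.1..2.23.3
After op 6 (move_left): buffer="elawwepaeya" (len 11), cursors c1@2 c2@7 c3@10, authorship 1.1..2.23.3
After op 7 (delete): buffer="eawweaea" (len 8), cursors c1@1 c2@5 c3@7, authorship 11..2233
Authorship (.=original, N=cursor N): 1 1 . . 2 2 3 3
Index 6: author = 3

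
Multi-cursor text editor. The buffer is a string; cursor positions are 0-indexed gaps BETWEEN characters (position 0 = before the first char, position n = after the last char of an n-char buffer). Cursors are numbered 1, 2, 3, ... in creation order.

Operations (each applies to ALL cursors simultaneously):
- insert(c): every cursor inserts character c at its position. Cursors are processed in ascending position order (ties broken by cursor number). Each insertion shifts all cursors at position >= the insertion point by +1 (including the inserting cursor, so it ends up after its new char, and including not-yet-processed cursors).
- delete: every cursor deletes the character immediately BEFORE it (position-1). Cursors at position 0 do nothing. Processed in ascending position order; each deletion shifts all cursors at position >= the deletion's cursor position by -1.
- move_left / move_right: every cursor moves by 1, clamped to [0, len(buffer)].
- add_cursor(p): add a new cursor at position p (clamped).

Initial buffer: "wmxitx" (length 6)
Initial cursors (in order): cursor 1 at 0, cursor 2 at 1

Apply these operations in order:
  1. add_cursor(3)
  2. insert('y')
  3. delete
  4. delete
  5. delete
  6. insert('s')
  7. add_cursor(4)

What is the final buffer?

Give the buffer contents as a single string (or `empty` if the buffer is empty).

Answer: sssitx

Derivation:
After op 1 (add_cursor(3)): buffer="wmxitx" (len 6), cursors c1@0 c2@1 c3@3, authorship ......
After op 2 (insert('y')): buffer="ywymxyitx" (len 9), cursors c1@1 c2@3 c3@6, authorship 1.2..3...
After op 3 (delete): buffer="wmxitx" (len 6), cursors c1@0 c2@1 c3@3, authorship ......
After op 4 (delete): buffer="mitx" (len 4), cursors c1@0 c2@0 c3@1, authorship ....
After op 5 (delete): buffer="itx" (len 3), cursors c1@0 c2@0 c3@0, authorship ...
After op 6 (insert('s')): buffer="sssitx" (len 6), cursors c1@3 c2@3 c3@3, authorship 123...
After op 7 (add_cursor(4)): buffer="sssitx" (len 6), cursors c1@3 c2@3 c3@3 c4@4, authorship 123...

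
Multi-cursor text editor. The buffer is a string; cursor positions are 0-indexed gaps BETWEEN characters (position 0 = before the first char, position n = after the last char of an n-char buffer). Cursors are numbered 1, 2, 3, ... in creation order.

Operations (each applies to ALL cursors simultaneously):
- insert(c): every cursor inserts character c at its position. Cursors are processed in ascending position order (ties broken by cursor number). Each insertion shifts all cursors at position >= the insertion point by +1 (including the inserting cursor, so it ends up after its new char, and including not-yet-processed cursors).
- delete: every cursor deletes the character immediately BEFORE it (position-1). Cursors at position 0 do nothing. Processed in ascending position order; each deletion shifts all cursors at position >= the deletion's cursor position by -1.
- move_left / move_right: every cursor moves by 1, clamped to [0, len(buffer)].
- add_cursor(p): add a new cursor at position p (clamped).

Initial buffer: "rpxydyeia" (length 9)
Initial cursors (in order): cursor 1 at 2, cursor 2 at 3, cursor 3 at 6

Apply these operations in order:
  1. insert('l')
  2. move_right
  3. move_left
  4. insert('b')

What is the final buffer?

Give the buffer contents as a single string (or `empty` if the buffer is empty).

Answer: rplbxlbydylbeia

Derivation:
After op 1 (insert('l')): buffer="rplxlydyleia" (len 12), cursors c1@3 c2@5 c3@9, authorship ..1.2...3...
After op 2 (move_right): buffer="rplxlydyleia" (len 12), cursors c1@4 c2@6 c3@10, authorship ..1.2...3...
After op 3 (move_left): buffer="rplxlydyleia" (len 12), cursors c1@3 c2@5 c3@9, authorship ..1.2...3...
After op 4 (insert('b')): buffer="rplbxlbydylbeia" (len 15), cursors c1@4 c2@7 c3@12, authorship ..11.22...33...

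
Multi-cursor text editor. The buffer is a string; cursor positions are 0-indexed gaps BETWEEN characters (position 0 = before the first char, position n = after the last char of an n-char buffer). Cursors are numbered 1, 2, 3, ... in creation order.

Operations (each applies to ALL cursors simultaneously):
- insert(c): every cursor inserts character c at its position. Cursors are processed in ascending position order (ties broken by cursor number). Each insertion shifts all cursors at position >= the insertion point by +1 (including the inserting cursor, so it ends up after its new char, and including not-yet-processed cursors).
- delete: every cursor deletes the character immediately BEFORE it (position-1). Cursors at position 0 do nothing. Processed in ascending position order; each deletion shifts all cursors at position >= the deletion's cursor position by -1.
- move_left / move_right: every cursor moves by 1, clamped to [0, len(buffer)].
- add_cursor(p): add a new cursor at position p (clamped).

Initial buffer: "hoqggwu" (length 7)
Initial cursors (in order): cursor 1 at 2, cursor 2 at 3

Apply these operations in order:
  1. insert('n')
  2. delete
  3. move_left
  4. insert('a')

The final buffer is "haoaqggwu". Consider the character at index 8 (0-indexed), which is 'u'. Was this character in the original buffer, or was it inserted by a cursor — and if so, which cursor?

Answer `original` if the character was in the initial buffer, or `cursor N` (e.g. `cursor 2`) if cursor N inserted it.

After op 1 (insert('n')): buffer="honqnggwu" (len 9), cursors c1@3 c2@5, authorship ..1.2....
After op 2 (delete): buffer="hoqggwu" (len 7), cursors c1@2 c2@3, authorship .......
After op 3 (move_left): buffer="hoqggwu" (len 7), cursors c1@1 c2@2, authorship .......
After op 4 (insert('a')): buffer="haoaqggwu" (len 9), cursors c1@2 c2@4, authorship .1.2.....
Authorship (.=original, N=cursor N): . 1 . 2 . . . . .
Index 8: author = original

Answer: original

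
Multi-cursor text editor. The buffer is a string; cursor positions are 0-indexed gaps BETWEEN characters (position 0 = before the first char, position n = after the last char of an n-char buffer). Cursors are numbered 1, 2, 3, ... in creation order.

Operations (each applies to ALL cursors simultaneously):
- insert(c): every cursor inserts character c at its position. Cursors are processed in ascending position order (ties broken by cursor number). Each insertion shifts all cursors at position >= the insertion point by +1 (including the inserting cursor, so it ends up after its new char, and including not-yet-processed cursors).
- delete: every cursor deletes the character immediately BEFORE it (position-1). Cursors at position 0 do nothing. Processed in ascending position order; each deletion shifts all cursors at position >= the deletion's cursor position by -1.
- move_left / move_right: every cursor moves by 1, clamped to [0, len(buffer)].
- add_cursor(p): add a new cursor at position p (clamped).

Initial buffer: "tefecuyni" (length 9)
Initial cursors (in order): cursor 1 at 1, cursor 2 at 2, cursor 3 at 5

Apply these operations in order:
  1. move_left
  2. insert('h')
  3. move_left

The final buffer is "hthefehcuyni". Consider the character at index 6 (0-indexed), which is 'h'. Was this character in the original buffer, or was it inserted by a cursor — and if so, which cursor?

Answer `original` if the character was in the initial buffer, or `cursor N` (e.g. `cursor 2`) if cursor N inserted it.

Answer: cursor 3

Derivation:
After op 1 (move_left): buffer="tefecuyni" (len 9), cursors c1@0 c2@1 c3@4, authorship .........
After op 2 (insert('h')): buffer="hthefehcuyni" (len 12), cursors c1@1 c2@3 c3@7, authorship 1.2...3.....
After op 3 (move_left): buffer="hthefehcuyni" (len 12), cursors c1@0 c2@2 c3@6, authorship 1.2...3.....
Authorship (.=original, N=cursor N): 1 . 2 . . . 3 . . . . .
Index 6: author = 3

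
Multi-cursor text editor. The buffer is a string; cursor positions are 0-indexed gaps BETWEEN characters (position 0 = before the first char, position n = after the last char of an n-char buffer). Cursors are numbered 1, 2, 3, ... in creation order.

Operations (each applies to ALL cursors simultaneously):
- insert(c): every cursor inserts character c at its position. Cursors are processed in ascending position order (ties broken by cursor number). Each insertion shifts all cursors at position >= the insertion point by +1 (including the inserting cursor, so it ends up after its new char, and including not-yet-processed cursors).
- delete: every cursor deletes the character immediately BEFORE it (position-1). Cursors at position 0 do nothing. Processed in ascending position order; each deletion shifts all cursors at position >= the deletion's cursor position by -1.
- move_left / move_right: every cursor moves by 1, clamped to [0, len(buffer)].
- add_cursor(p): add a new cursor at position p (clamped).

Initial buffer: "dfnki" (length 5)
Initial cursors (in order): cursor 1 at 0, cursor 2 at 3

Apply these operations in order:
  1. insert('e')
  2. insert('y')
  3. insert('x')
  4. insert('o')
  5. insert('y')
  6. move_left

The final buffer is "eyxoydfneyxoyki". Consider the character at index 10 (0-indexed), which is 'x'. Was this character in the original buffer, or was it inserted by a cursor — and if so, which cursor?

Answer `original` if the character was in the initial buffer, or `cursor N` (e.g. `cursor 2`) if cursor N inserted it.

After op 1 (insert('e')): buffer="edfneki" (len 7), cursors c1@1 c2@5, authorship 1...2..
After op 2 (insert('y')): buffer="eydfneyki" (len 9), cursors c1@2 c2@7, authorship 11...22..
After op 3 (insert('x')): buffer="eyxdfneyxki" (len 11), cursors c1@3 c2@9, authorship 111...222..
After op 4 (insert('o')): buffer="eyxodfneyxoki" (len 13), cursors c1@4 c2@11, authorship 1111...2222..
After op 5 (insert('y')): buffer="eyxoydfneyxoyki" (len 15), cursors c1@5 c2@13, authorship 11111...22222..
After op 6 (move_left): buffer="eyxoydfneyxoyki" (len 15), cursors c1@4 c2@12, authorship 11111...22222..
Authorship (.=original, N=cursor N): 1 1 1 1 1 . . . 2 2 2 2 2 . .
Index 10: author = 2

Answer: cursor 2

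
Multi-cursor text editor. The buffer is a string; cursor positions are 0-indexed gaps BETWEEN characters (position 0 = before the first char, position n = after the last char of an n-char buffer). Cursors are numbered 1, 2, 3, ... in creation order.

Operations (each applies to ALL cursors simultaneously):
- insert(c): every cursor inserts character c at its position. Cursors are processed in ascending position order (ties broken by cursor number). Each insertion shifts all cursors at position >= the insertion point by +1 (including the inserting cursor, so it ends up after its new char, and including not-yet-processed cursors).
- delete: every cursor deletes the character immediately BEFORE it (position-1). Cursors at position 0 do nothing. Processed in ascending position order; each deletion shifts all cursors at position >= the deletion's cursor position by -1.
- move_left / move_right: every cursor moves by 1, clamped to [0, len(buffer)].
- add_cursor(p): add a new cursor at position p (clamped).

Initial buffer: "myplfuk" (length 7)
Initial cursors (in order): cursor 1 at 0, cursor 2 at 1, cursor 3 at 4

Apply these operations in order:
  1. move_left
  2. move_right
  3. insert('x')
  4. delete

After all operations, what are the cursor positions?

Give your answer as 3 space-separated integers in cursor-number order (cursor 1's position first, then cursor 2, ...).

After op 1 (move_left): buffer="myplfuk" (len 7), cursors c1@0 c2@0 c3@3, authorship .......
After op 2 (move_right): buffer="myplfuk" (len 7), cursors c1@1 c2@1 c3@4, authorship .......
After op 3 (insert('x')): buffer="mxxyplxfuk" (len 10), cursors c1@3 c2@3 c3@7, authorship .12...3...
After op 4 (delete): buffer="myplfuk" (len 7), cursors c1@1 c2@1 c3@4, authorship .......

Answer: 1 1 4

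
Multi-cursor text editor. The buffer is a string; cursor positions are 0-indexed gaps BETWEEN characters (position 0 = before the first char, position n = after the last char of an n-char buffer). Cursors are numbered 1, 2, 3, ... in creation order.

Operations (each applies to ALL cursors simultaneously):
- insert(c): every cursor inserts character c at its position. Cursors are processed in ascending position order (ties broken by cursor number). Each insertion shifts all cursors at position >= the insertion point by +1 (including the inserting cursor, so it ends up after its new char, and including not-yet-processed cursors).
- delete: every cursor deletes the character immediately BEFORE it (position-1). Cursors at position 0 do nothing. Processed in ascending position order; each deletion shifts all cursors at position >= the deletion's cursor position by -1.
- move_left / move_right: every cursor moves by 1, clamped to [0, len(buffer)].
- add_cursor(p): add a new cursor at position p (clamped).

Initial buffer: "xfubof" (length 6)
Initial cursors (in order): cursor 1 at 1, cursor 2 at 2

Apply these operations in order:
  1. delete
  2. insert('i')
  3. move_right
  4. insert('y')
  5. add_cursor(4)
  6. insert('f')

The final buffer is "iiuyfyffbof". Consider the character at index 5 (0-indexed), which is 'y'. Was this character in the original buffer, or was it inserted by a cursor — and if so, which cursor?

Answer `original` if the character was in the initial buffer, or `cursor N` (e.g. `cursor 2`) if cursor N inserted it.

Answer: cursor 2

Derivation:
After op 1 (delete): buffer="ubof" (len 4), cursors c1@0 c2@0, authorship ....
After op 2 (insert('i')): buffer="iiubof" (len 6), cursors c1@2 c2@2, authorship 12....
After op 3 (move_right): buffer="iiubof" (len 6), cursors c1@3 c2@3, authorship 12....
After op 4 (insert('y')): buffer="iiuyybof" (len 8), cursors c1@5 c2@5, authorship 12.12...
After op 5 (add_cursor(4)): buffer="iiuyybof" (len 8), cursors c3@4 c1@5 c2@5, authorship 12.12...
After op 6 (insert('f')): buffer="iiuyfyffbof" (len 11), cursors c3@5 c1@8 c2@8, authorship 12.13212...
Authorship (.=original, N=cursor N): 1 2 . 1 3 2 1 2 . . .
Index 5: author = 2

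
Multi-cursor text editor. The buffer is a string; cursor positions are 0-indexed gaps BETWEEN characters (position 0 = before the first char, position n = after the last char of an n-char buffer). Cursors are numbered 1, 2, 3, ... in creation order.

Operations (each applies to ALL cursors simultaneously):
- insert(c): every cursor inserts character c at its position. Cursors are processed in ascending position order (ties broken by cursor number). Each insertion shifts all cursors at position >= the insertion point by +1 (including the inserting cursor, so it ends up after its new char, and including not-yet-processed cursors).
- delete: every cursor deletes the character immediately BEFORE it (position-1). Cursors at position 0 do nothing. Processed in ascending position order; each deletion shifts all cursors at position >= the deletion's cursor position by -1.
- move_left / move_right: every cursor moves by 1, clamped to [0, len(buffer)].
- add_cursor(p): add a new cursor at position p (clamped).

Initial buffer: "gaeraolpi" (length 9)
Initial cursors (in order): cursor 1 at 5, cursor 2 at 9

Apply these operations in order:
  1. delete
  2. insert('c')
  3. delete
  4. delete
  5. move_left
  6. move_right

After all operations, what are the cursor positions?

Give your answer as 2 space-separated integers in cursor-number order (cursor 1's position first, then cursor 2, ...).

Answer: 3 5

Derivation:
After op 1 (delete): buffer="gaerolp" (len 7), cursors c1@4 c2@7, authorship .......
After op 2 (insert('c')): buffer="gaercolpc" (len 9), cursors c1@5 c2@9, authorship ....1...2
After op 3 (delete): buffer="gaerolp" (len 7), cursors c1@4 c2@7, authorship .......
After op 4 (delete): buffer="gaeol" (len 5), cursors c1@3 c2@5, authorship .....
After op 5 (move_left): buffer="gaeol" (len 5), cursors c1@2 c2@4, authorship .....
After op 6 (move_right): buffer="gaeol" (len 5), cursors c1@3 c2@5, authorship .....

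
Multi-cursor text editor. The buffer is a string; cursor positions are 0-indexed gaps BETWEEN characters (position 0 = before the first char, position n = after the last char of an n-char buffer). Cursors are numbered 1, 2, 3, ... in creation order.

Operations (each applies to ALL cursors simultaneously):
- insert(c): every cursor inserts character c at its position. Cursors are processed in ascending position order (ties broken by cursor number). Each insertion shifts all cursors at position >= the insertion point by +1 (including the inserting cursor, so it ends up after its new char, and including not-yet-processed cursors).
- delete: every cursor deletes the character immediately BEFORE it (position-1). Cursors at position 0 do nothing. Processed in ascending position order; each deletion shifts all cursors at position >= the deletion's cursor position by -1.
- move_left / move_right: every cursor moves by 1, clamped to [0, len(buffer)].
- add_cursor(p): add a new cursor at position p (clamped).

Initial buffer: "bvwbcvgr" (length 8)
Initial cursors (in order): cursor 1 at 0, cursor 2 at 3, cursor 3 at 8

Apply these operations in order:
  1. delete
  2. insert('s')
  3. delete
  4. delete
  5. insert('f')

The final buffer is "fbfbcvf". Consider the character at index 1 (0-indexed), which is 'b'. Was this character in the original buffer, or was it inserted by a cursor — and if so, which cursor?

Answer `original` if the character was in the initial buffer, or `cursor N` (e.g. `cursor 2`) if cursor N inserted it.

After op 1 (delete): buffer="bvbcvg" (len 6), cursors c1@0 c2@2 c3@6, authorship ......
After op 2 (insert('s')): buffer="sbvsbcvgs" (len 9), cursors c1@1 c2@4 c3@9, authorship 1..2....3
After op 3 (delete): buffer="bvbcvg" (len 6), cursors c1@0 c2@2 c3@6, authorship ......
After op 4 (delete): buffer="bbcv" (len 4), cursors c1@0 c2@1 c3@4, authorship ....
After op 5 (insert('f')): buffer="fbfbcvf" (len 7), cursors c1@1 c2@3 c3@7, authorship 1.2...3
Authorship (.=original, N=cursor N): 1 . 2 . . . 3
Index 1: author = original

Answer: original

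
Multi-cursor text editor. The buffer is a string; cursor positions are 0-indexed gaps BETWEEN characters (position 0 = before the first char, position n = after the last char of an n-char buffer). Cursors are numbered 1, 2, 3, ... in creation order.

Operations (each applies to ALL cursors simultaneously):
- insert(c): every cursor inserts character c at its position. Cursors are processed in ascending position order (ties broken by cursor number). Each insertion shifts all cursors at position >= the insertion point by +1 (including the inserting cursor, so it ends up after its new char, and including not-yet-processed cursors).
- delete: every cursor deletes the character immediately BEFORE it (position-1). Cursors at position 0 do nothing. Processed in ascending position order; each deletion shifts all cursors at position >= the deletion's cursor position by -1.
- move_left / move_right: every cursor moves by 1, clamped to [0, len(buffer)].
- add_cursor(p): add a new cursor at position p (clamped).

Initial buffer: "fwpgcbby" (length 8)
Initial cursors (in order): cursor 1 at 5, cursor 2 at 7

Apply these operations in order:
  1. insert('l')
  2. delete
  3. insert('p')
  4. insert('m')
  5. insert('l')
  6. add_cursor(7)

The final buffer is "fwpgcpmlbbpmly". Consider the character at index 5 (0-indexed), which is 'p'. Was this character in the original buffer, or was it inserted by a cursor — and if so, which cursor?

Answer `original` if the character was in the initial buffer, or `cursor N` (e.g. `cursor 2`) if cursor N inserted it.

After op 1 (insert('l')): buffer="fwpgclbbly" (len 10), cursors c1@6 c2@9, authorship .....1..2.
After op 2 (delete): buffer="fwpgcbby" (len 8), cursors c1@5 c2@7, authorship ........
After op 3 (insert('p')): buffer="fwpgcpbbpy" (len 10), cursors c1@6 c2@9, authorship .....1..2.
After op 4 (insert('m')): buffer="fwpgcpmbbpmy" (len 12), cursors c1@7 c2@11, authorship .....11..22.
After op 5 (insert('l')): buffer="fwpgcpmlbbpmly" (len 14), cursors c1@8 c2@13, authorship .....111..222.
After op 6 (add_cursor(7)): buffer="fwpgcpmlbbpmly" (len 14), cursors c3@7 c1@8 c2@13, authorship .....111..222.
Authorship (.=original, N=cursor N): . . . . . 1 1 1 . . 2 2 2 .
Index 5: author = 1

Answer: cursor 1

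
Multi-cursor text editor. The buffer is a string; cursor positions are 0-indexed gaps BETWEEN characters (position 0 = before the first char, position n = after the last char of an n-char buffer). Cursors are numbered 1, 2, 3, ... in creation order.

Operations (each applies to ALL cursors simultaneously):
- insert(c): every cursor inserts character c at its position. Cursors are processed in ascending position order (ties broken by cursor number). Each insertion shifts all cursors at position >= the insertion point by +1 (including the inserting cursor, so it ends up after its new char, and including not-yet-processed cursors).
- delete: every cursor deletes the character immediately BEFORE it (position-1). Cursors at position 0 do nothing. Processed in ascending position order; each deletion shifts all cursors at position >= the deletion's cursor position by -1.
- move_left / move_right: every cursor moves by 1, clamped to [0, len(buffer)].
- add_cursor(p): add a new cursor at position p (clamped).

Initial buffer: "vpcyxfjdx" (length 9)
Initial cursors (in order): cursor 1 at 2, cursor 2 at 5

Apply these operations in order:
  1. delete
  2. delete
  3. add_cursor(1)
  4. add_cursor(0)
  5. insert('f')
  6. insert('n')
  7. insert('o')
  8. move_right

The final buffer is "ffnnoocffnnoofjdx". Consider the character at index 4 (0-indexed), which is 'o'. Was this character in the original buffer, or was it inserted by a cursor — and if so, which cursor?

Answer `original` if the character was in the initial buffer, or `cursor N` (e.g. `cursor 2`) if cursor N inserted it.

After op 1 (delete): buffer="vcyfjdx" (len 7), cursors c1@1 c2@3, authorship .......
After op 2 (delete): buffer="cfjdx" (len 5), cursors c1@0 c2@1, authorship .....
After op 3 (add_cursor(1)): buffer="cfjdx" (len 5), cursors c1@0 c2@1 c3@1, authorship .....
After op 4 (add_cursor(0)): buffer="cfjdx" (len 5), cursors c1@0 c4@0 c2@1 c3@1, authorship .....
After op 5 (insert('f')): buffer="ffcfffjdx" (len 9), cursors c1@2 c4@2 c2@5 c3@5, authorship 14.23....
After op 6 (insert('n')): buffer="ffnncffnnfjdx" (len 13), cursors c1@4 c4@4 c2@9 c3@9, authorship 1414.2323....
After op 7 (insert('o')): buffer="ffnnoocffnnoofjdx" (len 17), cursors c1@6 c4@6 c2@13 c3@13, authorship 141414.232323....
After op 8 (move_right): buffer="ffnnoocffnnoofjdx" (len 17), cursors c1@7 c4@7 c2@14 c3@14, authorship 141414.232323....
Authorship (.=original, N=cursor N): 1 4 1 4 1 4 . 2 3 2 3 2 3 . . . .
Index 4: author = 1

Answer: cursor 1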